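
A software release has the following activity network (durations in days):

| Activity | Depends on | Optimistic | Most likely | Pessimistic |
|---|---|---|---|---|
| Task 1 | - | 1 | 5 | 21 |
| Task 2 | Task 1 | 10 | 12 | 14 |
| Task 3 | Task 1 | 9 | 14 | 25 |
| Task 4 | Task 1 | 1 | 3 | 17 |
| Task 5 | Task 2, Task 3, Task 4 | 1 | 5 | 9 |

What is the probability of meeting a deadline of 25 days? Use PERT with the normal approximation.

te_Task 1 = (1 + 4·5 + 21)/6 = 42/6 = 7; σ²_Task 1 = ((21−1)/6)² = 11.111
te_Task 2 = (10 + 4·12 + 14)/6 = 72/6 = 12; σ²_Task 2 = ((14−10)/6)² = 0.444
te_Task 3 = (9 + 4·14 + 25)/6 = 90/6 = 15; σ²_Task 3 = ((25−9)/6)² = 7.111
te_Task 4 = (1 + 4·3 + 17)/6 = 30/6 = 5; σ²_Task 4 = ((17−1)/6)² = 7.111
te_Task 5 = (1 + 4·5 + 9)/6 = 30/6 = 5; σ²_Task 5 = ((9−1)/6)² = 1.778

Forward pass:
ES_Task 1 = 0; EF_Task 1 = 7
ES_Task 2 = 7; EF_Task 2 = 7+12 = 19
ES_Task 3 = 7; EF_Task 3 = 7+15 = 22
ES_Task 4 = 7; EF_Task 4 = 7+5 = 12
ES_Task 5 = max(EF_Task 2=19, EF_Task 3=22, EF_Task 4=12) = 22; EF_Task 5 = 22+5 = 27
Expected project duration μ = 27 days. Critical path: Task 1 → Task 3 → Task 5.

Variance along critical path = 11.111 + 7.111 + 1.778 = 20.000; σ = √20.000 = 4.472 days.
Z = (25 − 27) / 4.472 = -0.447
P(T ≤ 25) = Φ(-0.447) ≈ 0.327

0.327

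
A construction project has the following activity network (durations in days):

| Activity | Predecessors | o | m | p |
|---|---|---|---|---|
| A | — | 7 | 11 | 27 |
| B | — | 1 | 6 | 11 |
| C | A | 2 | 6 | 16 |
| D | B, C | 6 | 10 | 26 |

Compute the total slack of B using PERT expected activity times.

te_A = (7 + 4·11 + 27)/6 = 78/6 = 13
te_B = (1 + 4·6 + 11)/6 = 36/6 = 6
te_C = (2 + 4·6 + 16)/6 = 42/6 = 7
te_D = (6 + 4·10 + 26)/6 = 72/6 = 12

Forward pass:
ES_A = 0; EF_A = 13
ES_B = 0; EF_B = 6
ES_C = 13; EF_C = 13+7 = 20
ES_D = max(EF_B=6, EF_C=20) = 20; EF_D = 20+12 = 32
Expected project duration μ = 32 days. Critical path: A → C → D.

Backward pass:
LF_D = 32; LS_D = 32−12 = 20
LF_C = LS_D = 20; LS_C = 20−7 = 13
LF_B = LS_D = 20; LS_B = 20−6 = 14
LF_A = LS_C = 13; LS_A = 13−13 = 0
Slack_B = LS_B − ES_B = 14 − 0 = 14

14 days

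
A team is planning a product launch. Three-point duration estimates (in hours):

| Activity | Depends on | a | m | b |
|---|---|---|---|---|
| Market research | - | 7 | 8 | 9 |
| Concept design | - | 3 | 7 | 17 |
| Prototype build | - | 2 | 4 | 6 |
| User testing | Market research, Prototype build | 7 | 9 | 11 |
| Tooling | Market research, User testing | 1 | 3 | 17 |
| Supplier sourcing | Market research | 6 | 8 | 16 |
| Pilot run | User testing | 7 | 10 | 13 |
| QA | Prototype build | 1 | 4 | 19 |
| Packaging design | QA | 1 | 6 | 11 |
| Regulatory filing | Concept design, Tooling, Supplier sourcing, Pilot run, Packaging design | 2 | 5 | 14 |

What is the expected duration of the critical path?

te_Market research = (7 + 4·8 + 9)/6 = 48/6 = 8
te_Concept design = (3 + 4·7 + 17)/6 = 48/6 = 8
te_Prototype build = (2 + 4·4 + 6)/6 = 24/6 = 4
te_User testing = (7 + 4·9 + 11)/6 = 54/6 = 9
te_Tooling = (1 + 4·3 + 17)/6 = 30/6 = 5
te_Supplier sourcing = (6 + 4·8 + 16)/6 = 54/6 = 9
te_Pilot run = (7 + 4·10 + 13)/6 = 60/6 = 10
te_QA = (1 + 4·4 + 19)/6 = 36/6 = 6
te_Packaging design = (1 + 4·6 + 11)/6 = 36/6 = 6
te_Regulatory filing = (2 + 4·5 + 14)/6 = 36/6 = 6

Forward pass:
ES_Market research = 0; EF_Market research = 8
ES_Concept design = 0; EF_Concept design = 8
ES_Prototype build = 0; EF_Prototype build = 4
ES_User testing = max(EF_Market research=8, EF_Prototype build=4) = 8; EF_User testing = 8+9 = 17
ES_Tooling = max(EF_Market research=8, EF_User testing=17) = 17; EF_Tooling = 17+5 = 22
ES_Supplier sourcing = 8; EF_Supplier sourcing = 8+9 = 17
ES_Pilot run = 17; EF_Pilot run = 17+10 = 27
ES_QA = 4; EF_QA = 4+6 = 10
ES_Packaging design = 10; EF_Packaging design = 10+6 = 16
ES_Regulatory filing = max(EF_Concept design=8, EF_Tooling=22, EF_Supplier sourcing=17, EF_Pilot run=27, EF_Packaging design=16) = 27; EF_Regulatory filing = 27+6 = 33
Expected project duration μ = 33 hours. Critical path: Market research → User testing → Pilot run → Regulatory filing.

33 hours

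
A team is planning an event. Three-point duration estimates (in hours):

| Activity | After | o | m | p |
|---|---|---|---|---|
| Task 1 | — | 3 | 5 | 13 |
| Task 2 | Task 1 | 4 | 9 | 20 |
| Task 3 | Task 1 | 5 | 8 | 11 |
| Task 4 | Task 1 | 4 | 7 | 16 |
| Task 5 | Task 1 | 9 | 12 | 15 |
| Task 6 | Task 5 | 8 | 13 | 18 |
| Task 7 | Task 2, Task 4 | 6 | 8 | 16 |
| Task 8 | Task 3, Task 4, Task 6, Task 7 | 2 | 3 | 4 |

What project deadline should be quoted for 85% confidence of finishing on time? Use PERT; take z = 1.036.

te_Task 1 = (3 + 4·5 + 13)/6 = 36/6 = 6; σ²_Task 1 = ((13−3)/6)² = 2.778
te_Task 2 = (4 + 4·9 + 20)/6 = 60/6 = 10; σ²_Task 2 = ((20−4)/6)² = 7.111
te_Task 3 = (5 + 4·8 + 11)/6 = 48/6 = 8; σ²_Task 3 = ((11−5)/6)² = 1.000
te_Task 4 = (4 + 4·7 + 16)/6 = 48/6 = 8; σ²_Task 4 = ((16−4)/6)² = 4.000
te_Task 5 = (9 + 4·12 + 15)/6 = 72/6 = 12; σ²_Task 5 = ((15−9)/6)² = 1.000
te_Task 6 = (8 + 4·13 + 18)/6 = 78/6 = 13; σ²_Task 6 = ((18−8)/6)² = 2.778
te_Task 7 = (6 + 4·8 + 16)/6 = 54/6 = 9; σ²_Task 7 = ((16−6)/6)² = 2.778
te_Task 8 = (2 + 4·3 + 4)/6 = 18/6 = 3; σ²_Task 8 = ((4−2)/6)² = 0.111

Forward pass:
ES_Task 1 = 0; EF_Task 1 = 6
ES_Task 2 = 6; EF_Task 2 = 6+10 = 16
ES_Task 3 = 6; EF_Task 3 = 6+8 = 14
ES_Task 4 = 6; EF_Task 4 = 6+8 = 14
ES_Task 5 = 6; EF_Task 5 = 6+12 = 18
ES_Task 6 = 18; EF_Task 6 = 18+13 = 31
ES_Task 7 = max(EF_Task 2=16, EF_Task 4=14) = 16; EF_Task 7 = 16+9 = 25
ES_Task 8 = max(EF_Task 3=14, EF_Task 4=14, EF_Task 6=31, EF_Task 7=25) = 31; EF_Task 8 = 31+3 = 34
Expected project duration μ = 34 hours. Critical path: Task 1 → Task 5 → Task 6 → Task 8.

Variance along critical path = 2.778 + 1.000 + 2.778 + 0.111 = 6.667; σ = 2.582 hours.
D = μ + z·σ = 34 + 1.036·2.582 = 36.7 hours

36.7 hours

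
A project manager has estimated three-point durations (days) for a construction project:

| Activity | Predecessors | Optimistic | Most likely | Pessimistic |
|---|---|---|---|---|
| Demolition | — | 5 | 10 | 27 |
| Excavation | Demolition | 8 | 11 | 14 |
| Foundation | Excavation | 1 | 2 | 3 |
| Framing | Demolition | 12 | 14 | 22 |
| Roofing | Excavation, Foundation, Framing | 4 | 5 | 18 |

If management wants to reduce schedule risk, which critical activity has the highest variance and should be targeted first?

Demolition

te_Demolition = (5 + 4·10 + 27)/6 = 72/6 = 12; σ²_Demolition = ((27−5)/6)² = 13.444
te_Excavation = (8 + 4·11 + 14)/6 = 66/6 = 11; σ²_Excavation = ((14−8)/6)² = 1.000
te_Foundation = (1 + 4·2 + 3)/6 = 12/6 = 2; σ²_Foundation = ((3−1)/6)² = 0.111
te_Framing = (12 + 4·14 + 22)/6 = 90/6 = 15; σ²_Framing = ((22−12)/6)² = 2.778
te_Roofing = (4 + 4·5 + 18)/6 = 42/6 = 7; σ²_Roofing = ((18−4)/6)² = 5.444

Forward pass:
ES_Demolition = 0; EF_Demolition = 12
ES_Excavation = 12; EF_Excavation = 12+11 = 23
ES_Foundation = 23; EF_Foundation = 23+2 = 25
ES_Framing = 12; EF_Framing = 12+15 = 27
ES_Roofing = max(EF_Excavation=23, EF_Foundation=25, EF_Framing=27) = 27; EF_Roofing = 27+7 = 34
Expected project duration μ = 34 days. Critical path: Demolition → Framing → Roofing.

Variances on critical path: σ²_Demolition=13.444, σ²_Framing=2.778, σ²_Roofing=5.444.
Largest is σ²_Demolition = 13.444.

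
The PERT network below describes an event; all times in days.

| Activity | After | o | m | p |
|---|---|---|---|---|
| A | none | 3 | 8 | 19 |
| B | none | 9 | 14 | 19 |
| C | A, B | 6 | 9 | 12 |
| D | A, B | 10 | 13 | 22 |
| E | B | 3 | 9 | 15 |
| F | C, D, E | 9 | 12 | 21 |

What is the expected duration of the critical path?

41 days

te_A = (3 + 4·8 + 19)/6 = 54/6 = 9
te_B = (9 + 4·14 + 19)/6 = 84/6 = 14
te_C = (6 + 4·9 + 12)/6 = 54/6 = 9
te_D = (10 + 4·13 + 22)/6 = 84/6 = 14
te_E = (3 + 4·9 + 15)/6 = 54/6 = 9
te_F = (9 + 4·12 + 21)/6 = 78/6 = 13

Forward pass:
ES_A = 0; EF_A = 9
ES_B = 0; EF_B = 14
ES_C = max(EF_A=9, EF_B=14) = 14; EF_C = 14+9 = 23
ES_D = max(EF_A=9, EF_B=14) = 14; EF_D = 14+14 = 28
ES_E = 14; EF_E = 14+9 = 23
ES_F = max(EF_C=23, EF_D=28, EF_E=23) = 28; EF_F = 28+13 = 41
Expected project duration μ = 41 days. Critical path: B → D → F.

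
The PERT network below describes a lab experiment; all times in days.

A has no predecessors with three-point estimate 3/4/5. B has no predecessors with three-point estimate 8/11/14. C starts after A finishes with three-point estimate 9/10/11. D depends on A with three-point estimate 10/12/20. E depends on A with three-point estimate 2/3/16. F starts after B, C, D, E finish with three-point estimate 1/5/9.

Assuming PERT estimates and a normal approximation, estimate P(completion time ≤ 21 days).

te_A = (3 + 4·4 + 5)/6 = 24/6 = 4; σ²_A = ((5−3)/6)² = 0.111
te_B = (8 + 4·11 + 14)/6 = 66/6 = 11; σ²_B = ((14−8)/6)² = 1.000
te_C = (9 + 4·10 + 11)/6 = 60/6 = 10; σ²_C = ((11−9)/6)² = 0.111
te_D = (10 + 4·12 + 20)/6 = 78/6 = 13; σ²_D = ((20−10)/6)² = 2.778
te_E = (2 + 4·3 + 16)/6 = 30/6 = 5; σ²_E = ((16−2)/6)² = 5.444
te_F = (1 + 4·5 + 9)/6 = 30/6 = 5; σ²_F = ((9−1)/6)² = 1.778

Forward pass:
ES_A = 0; EF_A = 4
ES_B = 0; EF_B = 11
ES_C = 4; EF_C = 4+10 = 14
ES_D = 4; EF_D = 4+13 = 17
ES_E = 4; EF_E = 4+5 = 9
ES_F = max(EF_B=11, EF_C=14, EF_D=17, EF_E=9) = 17; EF_F = 17+5 = 22
Expected project duration μ = 22 days. Critical path: A → D → F.

Variance along critical path = 0.111 + 2.778 + 1.778 = 4.667; σ = √4.667 = 2.160 days.
Z = (21 − 22) / 2.160 = -0.463
P(T ≤ 21) = Φ(-0.463) ≈ 0.322

0.322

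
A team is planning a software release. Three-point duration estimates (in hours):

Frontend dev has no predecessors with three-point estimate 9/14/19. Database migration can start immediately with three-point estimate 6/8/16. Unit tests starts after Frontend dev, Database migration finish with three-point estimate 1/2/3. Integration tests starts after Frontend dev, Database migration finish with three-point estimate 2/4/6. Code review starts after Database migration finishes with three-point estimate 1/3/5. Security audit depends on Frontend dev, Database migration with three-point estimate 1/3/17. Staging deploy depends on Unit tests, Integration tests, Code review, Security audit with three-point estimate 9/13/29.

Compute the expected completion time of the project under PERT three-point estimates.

te_Frontend dev = (9 + 4·14 + 19)/6 = 84/6 = 14
te_Database migration = (6 + 4·8 + 16)/6 = 54/6 = 9
te_Unit tests = (1 + 4·2 + 3)/6 = 12/6 = 2
te_Integration tests = (2 + 4·4 + 6)/6 = 24/6 = 4
te_Code review = (1 + 4·3 + 5)/6 = 18/6 = 3
te_Security audit = (1 + 4·3 + 17)/6 = 30/6 = 5
te_Staging deploy = (9 + 4·13 + 29)/6 = 90/6 = 15

Forward pass:
ES_Frontend dev = 0; EF_Frontend dev = 14
ES_Database migration = 0; EF_Database migration = 9
ES_Unit tests = max(EF_Frontend dev=14, EF_Database migration=9) = 14; EF_Unit tests = 14+2 = 16
ES_Integration tests = max(EF_Frontend dev=14, EF_Database migration=9) = 14; EF_Integration tests = 14+4 = 18
ES_Code review = 9; EF_Code review = 9+3 = 12
ES_Security audit = max(EF_Frontend dev=14, EF_Database migration=9) = 14; EF_Security audit = 14+5 = 19
ES_Staging deploy = max(EF_Unit tests=16, EF_Integration tests=18, EF_Code review=12, EF_Security audit=19) = 19; EF_Staging deploy = 19+15 = 34
Expected project duration μ = 34 hours. Critical path: Frontend dev → Security audit → Staging deploy.

34 hours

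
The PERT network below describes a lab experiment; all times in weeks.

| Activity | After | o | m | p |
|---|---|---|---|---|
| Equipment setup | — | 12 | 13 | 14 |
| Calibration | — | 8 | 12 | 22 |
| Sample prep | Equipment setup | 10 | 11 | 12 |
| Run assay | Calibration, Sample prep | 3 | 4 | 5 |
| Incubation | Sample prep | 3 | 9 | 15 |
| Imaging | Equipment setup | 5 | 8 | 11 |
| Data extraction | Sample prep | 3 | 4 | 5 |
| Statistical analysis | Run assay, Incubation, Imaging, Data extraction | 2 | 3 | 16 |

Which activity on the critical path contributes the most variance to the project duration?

te_Equipment setup = (12 + 4·13 + 14)/6 = 78/6 = 13; σ²_Equipment setup = ((14−12)/6)² = 0.111
te_Calibration = (8 + 4·12 + 22)/6 = 78/6 = 13; σ²_Calibration = ((22−8)/6)² = 5.444
te_Sample prep = (10 + 4·11 + 12)/6 = 66/6 = 11; σ²_Sample prep = ((12−10)/6)² = 0.111
te_Run assay = (3 + 4·4 + 5)/6 = 24/6 = 4; σ²_Run assay = ((5−3)/6)² = 0.111
te_Incubation = (3 + 4·9 + 15)/6 = 54/6 = 9; σ²_Incubation = ((15−3)/6)² = 4.000
te_Imaging = (5 + 4·8 + 11)/6 = 48/6 = 8; σ²_Imaging = ((11−5)/6)² = 1.000
te_Data extraction = (3 + 4·4 + 5)/6 = 24/6 = 4; σ²_Data extraction = ((5−3)/6)² = 0.111
te_Statistical analysis = (2 + 4·3 + 16)/6 = 30/6 = 5; σ²_Statistical analysis = ((16−2)/6)² = 5.444

Forward pass:
ES_Equipment setup = 0; EF_Equipment setup = 13
ES_Calibration = 0; EF_Calibration = 13
ES_Sample prep = 13; EF_Sample prep = 13+11 = 24
ES_Run assay = max(EF_Calibration=13, EF_Sample prep=24) = 24; EF_Run assay = 24+4 = 28
ES_Incubation = 24; EF_Incubation = 24+9 = 33
ES_Imaging = 13; EF_Imaging = 13+8 = 21
ES_Data extraction = 24; EF_Data extraction = 24+4 = 28
ES_Statistical analysis = max(EF_Run assay=28, EF_Incubation=33, EF_Imaging=21, EF_Data extraction=28) = 33; EF_Statistical analysis = 33+5 = 38
Expected project duration μ = 38 weeks. Critical path: Equipment setup → Sample prep → Incubation → Statistical analysis.

Variances on critical path: σ²_Equipment setup=0.111, σ²_Sample prep=0.111, σ²_Incubation=4.000, σ²_Statistical analysis=5.444.
Largest is σ²_Statistical analysis = 5.444.

Statistical analysis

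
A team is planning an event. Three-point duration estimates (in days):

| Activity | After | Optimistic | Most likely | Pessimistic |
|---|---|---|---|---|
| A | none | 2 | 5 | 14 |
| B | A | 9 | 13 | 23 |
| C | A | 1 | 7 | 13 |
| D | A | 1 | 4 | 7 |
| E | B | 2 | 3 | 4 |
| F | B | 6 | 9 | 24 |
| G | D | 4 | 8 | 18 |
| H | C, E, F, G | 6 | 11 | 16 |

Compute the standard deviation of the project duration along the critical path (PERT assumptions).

te_A = (2 + 4·5 + 14)/6 = 36/6 = 6; σ²_A = ((14−2)/6)² = 4.000
te_B = (9 + 4·13 + 23)/6 = 84/6 = 14; σ²_B = ((23−9)/6)² = 5.444
te_C = (1 + 4·7 + 13)/6 = 42/6 = 7; σ²_C = ((13−1)/6)² = 4.000
te_D = (1 + 4·4 + 7)/6 = 24/6 = 4; σ²_D = ((7−1)/6)² = 1.000
te_E = (2 + 4·3 + 4)/6 = 18/6 = 3; σ²_E = ((4−2)/6)² = 0.111
te_F = (6 + 4·9 + 24)/6 = 66/6 = 11; σ²_F = ((24−6)/6)² = 9.000
te_G = (4 + 4·8 + 18)/6 = 54/6 = 9; σ²_G = ((18−4)/6)² = 5.444
te_H = (6 + 4·11 + 16)/6 = 66/6 = 11; σ²_H = ((16−6)/6)² = 2.778

Forward pass:
ES_A = 0; EF_A = 6
ES_B = 6; EF_B = 6+14 = 20
ES_C = 6; EF_C = 6+7 = 13
ES_D = 6; EF_D = 6+4 = 10
ES_E = 20; EF_E = 20+3 = 23
ES_F = 20; EF_F = 20+11 = 31
ES_G = 10; EF_G = 10+9 = 19
ES_H = max(EF_C=13, EF_E=23, EF_F=31, EF_G=19) = 31; EF_H = 31+11 = 42
Expected project duration μ = 42 days. Critical path: A → B → F → H.

Variance along critical path = 4.000 + 5.444 + 9.000 + 2.778 = 21.222
σ = √21.222 = 4.607 days

4.61 days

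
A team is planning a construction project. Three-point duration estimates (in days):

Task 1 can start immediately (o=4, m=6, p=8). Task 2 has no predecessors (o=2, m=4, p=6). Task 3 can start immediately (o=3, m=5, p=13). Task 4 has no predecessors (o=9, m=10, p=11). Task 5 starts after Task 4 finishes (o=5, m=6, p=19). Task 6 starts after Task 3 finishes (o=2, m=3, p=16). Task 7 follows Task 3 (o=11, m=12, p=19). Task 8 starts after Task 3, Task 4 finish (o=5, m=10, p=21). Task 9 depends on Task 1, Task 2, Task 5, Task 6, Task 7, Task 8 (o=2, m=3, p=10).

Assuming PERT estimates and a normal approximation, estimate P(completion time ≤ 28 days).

te_Task 1 = (4 + 4·6 + 8)/6 = 36/6 = 6; σ²_Task 1 = ((8−4)/6)² = 0.444
te_Task 2 = (2 + 4·4 + 6)/6 = 24/6 = 4; σ²_Task 2 = ((6−2)/6)² = 0.444
te_Task 3 = (3 + 4·5 + 13)/6 = 36/6 = 6; σ²_Task 3 = ((13−3)/6)² = 2.778
te_Task 4 = (9 + 4·10 + 11)/6 = 60/6 = 10; σ²_Task 4 = ((11−9)/6)² = 0.111
te_Task 5 = (5 + 4·6 + 19)/6 = 48/6 = 8; σ²_Task 5 = ((19−5)/6)² = 5.444
te_Task 6 = (2 + 4·3 + 16)/6 = 30/6 = 5; σ²_Task 6 = ((16−2)/6)² = 5.444
te_Task 7 = (11 + 4·12 + 19)/6 = 78/6 = 13; σ²_Task 7 = ((19−11)/6)² = 1.778
te_Task 8 = (5 + 4·10 + 21)/6 = 66/6 = 11; σ²_Task 8 = ((21−5)/6)² = 7.111
te_Task 9 = (2 + 4·3 + 10)/6 = 24/6 = 4; σ²_Task 9 = ((10−2)/6)² = 1.778

Forward pass:
ES_Task 1 = 0; EF_Task 1 = 6
ES_Task 2 = 0; EF_Task 2 = 4
ES_Task 3 = 0; EF_Task 3 = 6
ES_Task 4 = 0; EF_Task 4 = 10
ES_Task 5 = 10; EF_Task 5 = 10+8 = 18
ES_Task 6 = 6; EF_Task 6 = 6+5 = 11
ES_Task 7 = 6; EF_Task 7 = 6+13 = 19
ES_Task 8 = max(EF_Task 3=6, EF_Task 4=10) = 10; EF_Task 8 = 10+11 = 21
ES_Task 9 = max(EF_Task 1=6, EF_Task 2=4, EF_Task 5=18, EF_Task 6=11, EF_Task 7=19, EF_Task 8=21) = 21; EF_Task 9 = 21+4 = 25
Expected project duration μ = 25 days. Critical path: Task 4 → Task 8 → Task 9.

Variance along critical path = 0.111 + 7.111 + 1.778 = 9.000; σ = √9.000 = 3.000 days.
Z = (28 − 25) / 3.000 = 1.000
P(T ≤ 28) = Φ(1.000) ≈ 0.841

0.841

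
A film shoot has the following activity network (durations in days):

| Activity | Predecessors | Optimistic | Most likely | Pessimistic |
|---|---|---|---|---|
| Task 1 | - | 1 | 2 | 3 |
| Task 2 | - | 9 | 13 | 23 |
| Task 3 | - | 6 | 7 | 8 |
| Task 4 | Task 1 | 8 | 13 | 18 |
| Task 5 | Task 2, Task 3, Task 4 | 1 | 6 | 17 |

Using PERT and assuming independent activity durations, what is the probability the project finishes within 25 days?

te_Task 1 = (1 + 4·2 + 3)/6 = 12/6 = 2; σ²_Task 1 = ((3−1)/6)² = 0.111
te_Task 2 = (9 + 4·13 + 23)/6 = 84/6 = 14; σ²_Task 2 = ((23−9)/6)² = 5.444
te_Task 3 = (6 + 4·7 + 8)/6 = 42/6 = 7; σ²_Task 3 = ((8−6)/6)² = 0.111
te_Task 4 = (8 + 4·13 + 18)/6 = 78/6 = 13; σ²_Task 4 = ((18−8)/6)² = 2.778
te_Task 5 = (1 + 4·6 + 17)/6 = 42/6 = 7; σ²_Task 5 = ((17−1)/6)² = 7.111

Forward pass:
ES_Task 1 = 0; EF_Task 1 = 2
ES_Task 2 = 0; EF_Task 2 = 14
ES_Task 3 = 0; EF_Task 3 = 7
ES_Task 4 = 2; EF_Task 4 = 2+13 = 15
ES_Task 5 = max(EF_Task 2=14, EF_Task 3=7, EF_Task 4=15) = 15; EF_Task 5 = 15+7 = 22
Expected project duration μ = 22 days. Critical path: Task 1 → Task 4 → Task 5.

Variance along critical path = 0.111 + 2.778 + 7.111 = 10.000; σ = √10.000 = 3.162 days.
Z = (25 − 22) / 3.162 = 0.949
P(T ≤ 25) = Φ(0.949) ≈ 0.829

0.829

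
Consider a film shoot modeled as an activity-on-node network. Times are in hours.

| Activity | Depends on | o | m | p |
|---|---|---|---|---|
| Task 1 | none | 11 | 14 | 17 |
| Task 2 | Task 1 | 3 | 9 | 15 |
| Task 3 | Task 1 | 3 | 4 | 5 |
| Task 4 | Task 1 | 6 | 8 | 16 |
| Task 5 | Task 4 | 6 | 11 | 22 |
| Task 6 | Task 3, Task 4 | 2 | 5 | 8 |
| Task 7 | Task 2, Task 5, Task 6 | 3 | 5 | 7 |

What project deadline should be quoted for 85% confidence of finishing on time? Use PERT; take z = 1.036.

te_Task 1 = (11 + 4·14 + 17)/6 = 84/6 = 14; σ²_Task 1 = ((17−11)/6)² = 1.000
te_Task 2 = (3 + 4·9 + 15)/6 = 54/6 = 9; σ²_Task 2 = ((15−3)/6)² = 4.000
te_Task 3 = (3 + 4·4 + 5)/6 = 24/6 = 4; σ²_Task 3 = ((5−3)/6)² = 0.111
te_Task 4 = (6 + 4·8 + 16)/6 = 54/6 = 9; σ²_Task 4 = ((16−6)/6)² = 2.778
te_Task 5 = (6 + 4·11 + 22)/6 = 72/6 = 12; σ²_Task 5 = ((22−6)/6)² = 7.111
te_Task 6 = (2 + 4·5 + 8)/6 = 30/6 = 5; σ²_Task 6 = ((8−2)/6)² = 1.000
te_Task 7 = (3 + 4·5 + 7)/6 = 30/6 = 5; σ²_Task 7 = ((7−3)/6)² = 0.444

Forward pass:
ES_Task 1 = 0; EF_Task 1 = 14
ES_Task 2 = 14; EF_Task 2 = 14+9 = 23
ES_Task 3 = 14; EF_Task 3 = 14+4 = 18
ES_Task 4 = 14; EF_Task 4 = 14+9 = 23
ES_Task 5 = 23; EF_Task 5 = 23+12 = 35
ES_Task 6 = max(EF_Task 3=18, EF_Task 4=23) = 23; EF_Task 6 = 23+5 = 28
ES_Task 7 = max(EF_Task 2=23, EF_Task 5=35, EF_Task 6=28) = 35; EF_Task 7 = 35+5 = 40
Expected project duration μ = 40 hours. Critical path: Task 1 → Task 4 → Task 5 → Task 7.

Variance along critical path = 1.000 + 2.778 + 7.111 + 0.444 = 11.333; σ = 3.367 hours.
D = μ + z·σ = 40 + 1.036·3.367 = 43.5 hours

43.5 hours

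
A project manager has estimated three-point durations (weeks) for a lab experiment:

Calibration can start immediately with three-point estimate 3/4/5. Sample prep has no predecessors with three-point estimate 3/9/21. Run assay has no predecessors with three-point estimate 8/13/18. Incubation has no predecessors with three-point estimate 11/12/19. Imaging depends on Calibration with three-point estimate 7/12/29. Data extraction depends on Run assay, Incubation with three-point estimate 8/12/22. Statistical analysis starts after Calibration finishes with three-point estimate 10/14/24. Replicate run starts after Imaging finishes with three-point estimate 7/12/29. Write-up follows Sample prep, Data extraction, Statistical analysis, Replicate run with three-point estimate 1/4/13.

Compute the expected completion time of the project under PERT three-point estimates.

te_Calibration = (3 + 4·4 + 5)/6 = 24/6 = 4
te_Sample prep = (3 + 4·9 + 21)/6 = 60/6 = 10
te_Run assay = (8 + 4·13 + 18)/6 = 78/6 = 13
te_Incubation = (11 + 4·12 + 19)/6 = 78/6 = 13
te_Imaging = (7 + 4·12 + 29)/6 = 84/6 = 14
te_Data extraction = (8 + 4·12 + 22)/6 = 78/6 = 13
te_Statistical analysis = (10 + 4·14 + 24)/6 = 90/6 = 15
te_Replicate run = (7 + 4·12 + 29)/6 = 84/6 = 14
te_Write-up = (1 + 4·4 + 13)/6 = 30/6 = 5

Forward pass:
ES_Calibration = 0; EF_Calibration = 4
ES_Sample prep = 0; EF_Sample prep = 10
ES_Run assay = 0; EF_Run assay = 13
ES_Incubation = 0; EF_Incubation = 13
ES_Imaging = 4; EF_Imaging = 4+14 = 18
ES_Data extraction = max(EF_Run assay=13, EF_Incubation=13) = 13; EF_Data extraction = 13+13 = 26
ES_Statistical analysis = 4; EF_Statistical analysis = 4+15 = 19
ES_Replicate run = 18; EF_Replicate run = 18+14 = 32
ES_Write-up = max(EF_Sample prep=10, EF_Data extraction=26, EF_Statistical analysis=19, EF_Replicate run=32) = 32; EF_Write-up = 32+5 = 37
Expected project duration μ = 37 weeks. Critical path: Calibration → Imaging → Replicate run → Write-up.

37 weeks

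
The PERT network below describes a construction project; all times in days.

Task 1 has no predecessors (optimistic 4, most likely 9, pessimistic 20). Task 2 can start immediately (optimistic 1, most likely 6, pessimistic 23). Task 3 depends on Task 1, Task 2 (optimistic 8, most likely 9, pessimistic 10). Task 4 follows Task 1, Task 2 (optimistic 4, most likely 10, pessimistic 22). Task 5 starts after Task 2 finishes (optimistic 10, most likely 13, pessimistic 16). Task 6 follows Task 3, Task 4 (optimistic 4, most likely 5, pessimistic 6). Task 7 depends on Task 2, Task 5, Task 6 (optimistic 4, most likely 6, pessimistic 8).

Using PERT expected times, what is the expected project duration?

32 days

te_Task 1 = (4 + 4·9 + 20)/6 = 60/6 = 10
te_Task 2 = (1 + 4·6 + 23)/6 = 48/6 = 8
te_Task 3 = (8 + 4·9 + 10)/6 = 54/6 = 9
te_Task 4 = (4 + 4·10 + 22)/6 = 66/6 = 11
te_Task 5 = (10 + 4·13 + 16)/6 = 78/6 = 13
te_Task 6 = (4 + 4·5 + 6)/6 = 30/6 = 5
te_Task 7 = (4 + 4·6 + 8)/6 = 36/6 = 6

Forward pass:
ES_Task 1 = 0; EF_Task 1 = 10
ES_Task 2 = 0; EF_Task 2 = 8
ES_Task 3 = max(EF_Task 1=10, EF_Task 2=8) = 10; EF_Task 3 = 10+9 = 19
ES_Task 4 = max(EF_Task 1=10, EF_Task 2=8) = 10; EF_Task 4 = 10+11 = 21
ES_Task 5 = 8; EF_Task 5 = 8+13 = 21
ES_Task 6 = max(EF_Task 3=19, EF_Task 4=21) = 21; EF_Task 6 = 21+5 = 26
ES_Task 7 = max(EF_Task 2=8, EF_Task 5=21, EF_Task 6=26) = 26; EF_Task 7 = 26+6 = 32
Expected project duration μ = 32 days. Critical path: Task 1 → Task 4 → Task 6 → Task 7.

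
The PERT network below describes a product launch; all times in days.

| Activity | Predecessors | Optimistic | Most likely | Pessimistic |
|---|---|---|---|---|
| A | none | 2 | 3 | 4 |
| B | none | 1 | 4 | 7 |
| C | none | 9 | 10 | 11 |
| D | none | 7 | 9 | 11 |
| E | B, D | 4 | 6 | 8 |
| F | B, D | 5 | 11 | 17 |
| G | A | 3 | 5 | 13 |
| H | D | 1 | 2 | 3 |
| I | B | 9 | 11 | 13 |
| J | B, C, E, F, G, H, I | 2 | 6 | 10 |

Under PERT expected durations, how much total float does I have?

5 days

te_A = (2 + 4·3 + 4)/6 = 18/6 = 3
te_B = (1 + 4·4 + 7)/6 = 24/6 = 4
te_C = (9 + 4·10 + 11)/6 = 60/6 = 10
te_D = (7 + 4·9 + 11)/6 = 54/6 = 9
te_E = (4 + 4·6 + 8)/6 = 36/6 = 6
te_F = (5 + 4·11 + 17)/6 = 66/6 = 11
te_G = (3 + 4·5 + 13)/6 = 36/6 = 6
te_H = (1 + 4·2 + 3)/6 = 12/6 = 2
te_I = (9 + 4·11 + 13)/6 = 66/6 = 11
te_J = (2 + 4·6 + 10)/6 = 36/6 = 6

Forward pass:
ES_A = 0; EF_A = 3
ES_B = 0; EF_B = 4
ES_C = 0; EF_C = 10
ES_D = 0; EF_D = 9
ES_E = max(EF_B=4, EF_D=9) = 9; EF_E = 9+6 = 15
ES_F = max(EF_B=4, EF_D=9) = 9; EF_F = 9+11 = 20
ES_G = 3; EF_G = 3+6 = 9
ES_H = 9; EF_H = 9+2 = 11
ES_I = 4; EF_I = 4+11 = 15
ES_J = max(EF_B=4, EF_C=10, EF_E=15, EF_F=20, EF_G=9, EF_H=11, EF_I=15) = 20; EF_J = 20+6 = 26
Expected project duration μ = 26 days. Critical path: D → F → J.

Backward pass:
LF_J = 26; LS_J = 26−6 = 20
LF_I = LS_J = 20; LS_I = 20−11 = 9
LF_H = LS_J = 20; LS_H = 20−2 = 18
LF_G = LS_J = 20; LS_G = 20−6 = 14
LF_F = LS_J = 20; LS_F = 20−11 = 9
LF_E = LS_J = 20; LS_E = 20−6 = 14
LF_D = min(LS_E=14, LS_F=9, LS_H=18) = 9; LS_D = 9−9 = 0
LF_C = LS_J = 20; LS_C = 20−10 = 10
LF_B = min(LS_E=14, LS_F=9, LS_I=9, LS_J=20) = 9; LS_B = 9−4 = 5
LF_A = LS_G = 14; LS_A = 14−3 = 11
Slack_I = LS_I − ES_I = 9 − 4 = 5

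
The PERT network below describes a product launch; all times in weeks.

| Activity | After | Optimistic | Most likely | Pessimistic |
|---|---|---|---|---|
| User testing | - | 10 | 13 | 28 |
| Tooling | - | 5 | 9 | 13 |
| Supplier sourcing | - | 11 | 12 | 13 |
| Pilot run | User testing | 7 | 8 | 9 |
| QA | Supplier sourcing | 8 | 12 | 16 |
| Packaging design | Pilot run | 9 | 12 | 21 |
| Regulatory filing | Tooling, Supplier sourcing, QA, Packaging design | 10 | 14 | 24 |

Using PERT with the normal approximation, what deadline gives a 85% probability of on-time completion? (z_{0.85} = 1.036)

55.5 weeks

te_User testing = (10 + 4·13 + 28)/6 = 90/6 = 15; σ²_User testing = ((28−10)/6)² = 9.000
te_Tooling = (5 + 4·9 + 13)/6 = 54/6 = 9; σ²_Tooling = ((13−5)/6)² = 1.778
te_Supplier sourcing = (11 + 4·12 + 13)/6 = 72/6 = 12; σ²_Supplier sourcing = ((13−11)/6)² = 0.111
te_Pilot run = (7 + 4·8 + 9)/6 = 48/6 = 8; σ²_Pilot run = ((9−7)/6)² = 0.111
te_QA = (8 + 4·12 + 16)/6 = 72/6 = 12; σ²_QA = ((16−8)/6)² = 1.778
te_Packaging design = (9 + 4·12 + 21)/6 = 78/6 = 13; σ²_Packaging design = ((21−9)/6)² = 4.000
te_Regulatory filing = (10 + 4·14 + 24)/6 = 90/6 = 15; σ²_Regulatory filing = ((24−10)/6)² = 5.444

Forward pass:
ES_User testing = 0; EF_User testing = 15
ES_Tooling = 0; EF_Tooling = 9
ES_Supplier sourcing = 0; EF_Supplier sourcing = 12
ES_Pilot run = 15; EF_Pilot run = 15+8 = 23
ES_QA = 12; EF_QA = 12+12 = 24
ES_Packaging design = 23; EF_Packaging design = 23+13 = 36
ES_Regulatory filing = max(EF_Tooling=9, EF_Supplier sourcing=12, EF_QA=24, EF_Packaging design=36) = 36; EF_Regulatory filing = 36+15 = 51
Expected project duration μ = 51 weeks. Critical path: User testing → Pilot run → Packaging design → Regulatory filing.

Variance along critical path = 9.000 + 0.111 + 4.000 + 5.444 = 18.556; σ = 4.308 weeks.
D = μ + z·σ = 51 + 1.036·4.308 = 55.5 weeks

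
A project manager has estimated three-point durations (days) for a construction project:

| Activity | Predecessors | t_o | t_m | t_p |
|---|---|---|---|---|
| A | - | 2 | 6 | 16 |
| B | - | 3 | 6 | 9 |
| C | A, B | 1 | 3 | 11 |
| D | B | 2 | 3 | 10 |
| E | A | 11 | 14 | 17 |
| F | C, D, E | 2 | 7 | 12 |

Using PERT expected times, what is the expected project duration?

28 days

te_A = (2 + 4·6 + 16)/6 = 42/6 = 7
te_B = (3 + 4·6 + 9)/6 = 36/6 = 6
te_C = (1 + 4·3 + 11)/6 = 24/6 = 4
te_D = (2 + 4·3 + 10)/6 = 24/6 = 4
te_E = (11 + 4·14 + 17)/6 = 84/6 = 14
te_F = (2 + 4·7 + 12)/6 = 42/6 = 7

Forward pass:
ES_A = 0; EF_A = 7
ES_B = 0; EF_B = 6
ES_C = max(EF_A=7, EF_B=6) = 7; EF_C = 7+4 = 11
ES_D = 6; EF_D = 6+4 = 10
ES_E = 7; EF_E = 7+14 = 21
ES_F = max(EF_C=11, EF_D=10, EF_E=21) = 21; EF_F = 21+7 = 28
Expected project duration μ = 28 days. Critical path: A → E → F.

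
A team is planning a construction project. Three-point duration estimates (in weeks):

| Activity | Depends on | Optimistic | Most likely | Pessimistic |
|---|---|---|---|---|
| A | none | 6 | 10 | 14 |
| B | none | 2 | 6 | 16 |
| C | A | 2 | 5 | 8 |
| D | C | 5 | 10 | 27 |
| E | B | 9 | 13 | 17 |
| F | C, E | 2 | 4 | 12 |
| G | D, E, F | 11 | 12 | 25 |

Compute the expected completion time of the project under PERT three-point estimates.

te_A = (6 + 4·10 + 14)/6 = 60/6 = 10
te_B = (2 + 4·6 + 16)/6 = 42/6 = 7
te_C = (2 + 4·5 + 8)/6 = 30/6 = 5
te_D = (5 + 4·10 + 27)/6 = 72/6 = 12
te_E = (9 + 4·13 + 17)/6 = 78/6 = 13
te_F = (2 + 4·4 + 12)/6 = 30/6 = 5
te_G = (11 + 4·12 + 25)/6 = 84/6 = 14

Forward pass:
ES_A = 0; EF_A = 10
ES_B = 0; EF_B = 7
ES_C = 10; EF_C = 10+5 = 15
ES_D = 15; EF_D = 15+12 = 27
ES_E = 7; EF_E = 7+13 = 20
ES_F = max(EF_C=15, EF_E=20) = 20; EF_F = 20+5 = 25
ES_G = max(EF_D=27, EF_E=20, EF_F=25) = 27; EF_G = 27+14 = 41
Expected project duration μ = 41 weeks. Critical path: A → C → D → G.

41 weeks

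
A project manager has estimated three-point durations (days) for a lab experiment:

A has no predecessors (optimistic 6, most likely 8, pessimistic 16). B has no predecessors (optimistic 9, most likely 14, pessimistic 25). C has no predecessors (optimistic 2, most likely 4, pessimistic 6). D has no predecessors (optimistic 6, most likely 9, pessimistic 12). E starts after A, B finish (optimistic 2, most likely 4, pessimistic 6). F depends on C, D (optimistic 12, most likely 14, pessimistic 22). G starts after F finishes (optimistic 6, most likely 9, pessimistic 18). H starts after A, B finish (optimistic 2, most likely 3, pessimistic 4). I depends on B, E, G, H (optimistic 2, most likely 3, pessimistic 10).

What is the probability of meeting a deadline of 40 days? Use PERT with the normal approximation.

0.741

te_A = (6 + 4·8 + 16)/6 = 54/6 = 9; σ²_A = ((16−6)/6)² = 2.778
te_B = (9 + 4·14 + 25)/6 = 90/6 = 15; σ²_B = ((25−9)/6)² = 7.111
te_C = (2 + 4·4 + 6)/6 = 24/6 = 4; σ²_C = ((6−2)/6)² = 0.444
te_D = (6 + 4·9 + 12)/6 = 54/6 = 9; σ²_D = ((12−6)/6)² = 1.000
te_E = (2 + 4·4 + 6)/6 = 24/6 = 4; σ²_E = ((6−2)/6)² = 0.444
te_F = (12 + 4·14 + 22)/6 = 90/6 = 15; σ²_F = ((22−12)/6)² = 2.778
te_G = (6 + 4·9 + 18)/6 = 60/6 = 10; σ²_G = ((18−6)/6)² = 4.000
te_H = (2 + 4·3 + 4)/6 = 18/6 = 3; σ²_H = ((4−2)/6)² = 0.111
te_I = (2 + 4·3 + 10)/6 = 24/6 = 4; σ²_I = ((10−2)/6)² = 1.778

Forward pass:
ES_A = 0; EF_A = 9
ES_B = 0; EF_B = 15
ES_C = 0; EF_C = 4
ES_D = 0; EF_D = 9
ES_E = max(EF_A=9, EF_B=15) = 15; EF_E = 15+4 = 19
ES_F = max(EF_C=4, EF_D=9) = 9; EF_F = 9+15 = 24
ES_G = 24; EF_G = 24+10 = 34
ES_H = max(EF_A=9, EF_B=15) = 15; EF_H = 15+3 = 18
ES_I = max(EF_B=15, EF_E=19, EF_G=34, EF_H=18) = 34; EF_I = 34+4 = 38
Expected project duration μ = 38 days. Critical path: D → F → G → I.

Variance along critical path = 1.000 + 2.778 + 4.000 + 1.778 = 9.556; σ = √9.556 = 3.091 days.
Z = (40 − 38) / 3.091 = 0.647
P(T ≤ 40) = Φ(0.647) ≈ 0.741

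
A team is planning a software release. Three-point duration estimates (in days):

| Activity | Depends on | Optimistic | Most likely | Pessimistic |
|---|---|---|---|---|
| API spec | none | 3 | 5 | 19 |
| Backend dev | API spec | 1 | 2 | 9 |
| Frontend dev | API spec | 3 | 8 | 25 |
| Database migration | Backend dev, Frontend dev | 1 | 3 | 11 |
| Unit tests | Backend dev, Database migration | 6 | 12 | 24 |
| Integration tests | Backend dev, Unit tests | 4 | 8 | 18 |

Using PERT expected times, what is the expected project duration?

43 days

te_API spec = (3 + 4·5 + 19)/6 = 42/6 = 7
te_Backend dev = (1 + 4·2 + 9)/6 = 18/6 = 3
te_Frontend dev = (3 + 4·8 + 25)/6 = 60/6 = 10
te_Database migration = (1 + 4·3 + 11)/6 = 24/6 = 4
te_Unit tests = (6 + 4·12 + 24)/6 = 78/6 = 13
te_Integration tests = (4 + 4·8 + 18)/6 = 54/6 = 9

Forward pass:
ES_API spec = 0; EF_API spec = 7
ES_Backend dev = 7; EF_Backend dev = 7+3 = 10
ES_Frontend dev = 7; EF_Frontend dev = 7+10 = 17
ES_Database migration = max(EF_Backend dev=10, EF_Frontend dev=17) = 17; EF_Database migration = 17+4 = 21
ES_Unit tests = max(EF_Backend dev=10, EF_Database migration=21) = 21; EF_Unit tests = 21+13 = 34
ES_Integration tests = max(EF_Backend dev=10, EF_Unit tests=34) = 34; EF_Integration tests = 34+9 = 43
Expected project duration μ = 43 days. Critical path: API spec → Frontend dev → Database migration → Unit tests → Integration tests.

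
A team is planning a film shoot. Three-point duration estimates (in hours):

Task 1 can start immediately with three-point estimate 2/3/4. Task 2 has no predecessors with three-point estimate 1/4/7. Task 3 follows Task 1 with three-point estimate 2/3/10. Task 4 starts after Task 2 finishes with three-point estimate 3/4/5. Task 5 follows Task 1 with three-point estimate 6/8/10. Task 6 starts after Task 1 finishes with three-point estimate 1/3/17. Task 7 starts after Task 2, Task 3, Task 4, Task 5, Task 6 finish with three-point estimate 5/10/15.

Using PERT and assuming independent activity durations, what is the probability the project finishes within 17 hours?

te_Task 1 = (2 + 4·3 + 4)/6 = 18/6 = 3; σ²_Task 1 = ((4−2)/6)² = 0.111
te_Task 2 = (1 + 4·4 + 7)/6 = 24/6 = 4; σ²_Task 2 = ((7−1)/6)² = 1.000
te_Task 3 = (2 + 4·3 + 10)/6 = 24/6 = 4; σ²_Task 3 = ((10−2)/6)² = 1.778
te_Task 4 = (3 + 4·4 + 5)/6 = 24/6 = 4; σ²_Task 4 = ((5−3)/6)² = 0.111
te_Task 5 = (6 + 4·8 + 10)/6 = 48/6 = 8; σ²_Task 5 = ((10−6)/6)² = 0.444
te_Task 6 = (1 + 4·3 + 17)/6 = 30/6 = 5; σ²_Task 6 = ((17−1)/6)² = 7.111
te_Task 7 = (5 + 4·10 + 15)/6 = 60/6 = 10; σ²_Task 7 = ((15−5)/6)² = 2.778

Forward pass:
ES_Task 1 = 0; EF_Task 1 = 3
ES_Task 2 = 0; EF_Task 2 = 4
ES_Task 3 = 3; EF_Task 3 = 3+4 = 7
ES_Task 4 = 4; EF_Task 4 = 4+4 = 8
ES_Task 5 = 3; EF_Task 5 = 3+8 = 11
ES_Task 6 = 3; EF_Task 6 = 3+5 = 8
ES_Task 7 = max(EF_Task 2=4, EF_Task 3=7, EF_Task 4=8, EF_Task 5=11, EF_Task 6=8) = 11; EF_Task 7 = 11+10 = 21
Expected project duration μ = 21 hours. Critical path: Task 1 → Task 5 → Task 7.

Variance along critical path = 0.111 + 0.444 + 2.778 = 3.333; σ = √3.333 = 1.826 hours.
Z = (17 − 21) / 1.826 = -2.191
P(T ≤ 17) = Φ(-2.191) ≈ 0.014

0.014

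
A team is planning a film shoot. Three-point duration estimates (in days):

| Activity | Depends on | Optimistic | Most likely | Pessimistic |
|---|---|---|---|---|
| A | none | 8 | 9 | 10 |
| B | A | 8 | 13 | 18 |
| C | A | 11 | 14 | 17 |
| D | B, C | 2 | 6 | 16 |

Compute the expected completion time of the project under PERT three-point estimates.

te_A = (8 + 4·9 + 10)/6 = 54/6 = 9
te_B = (8 + 4·13 + 18)/6 = 78/6 = 13
te_C = (11 + 4·14 + 17)/6 = 84/6 = 14
te_D = (2 + 4·6 + 16)/6 = 42/6 = 7

Forward pass:
ES_A = 0; EF_A = 9
ES_B = 9; EF_B = 9+13 = 22
ES_C = 9; EF_C = 9+14 = 23
ES_D = max(EF_B=22, EF_C=23) = 23; EF_D = 23+7 = 30
Expected project duration μ = 30 days. Critical path: A → C → D.

30 days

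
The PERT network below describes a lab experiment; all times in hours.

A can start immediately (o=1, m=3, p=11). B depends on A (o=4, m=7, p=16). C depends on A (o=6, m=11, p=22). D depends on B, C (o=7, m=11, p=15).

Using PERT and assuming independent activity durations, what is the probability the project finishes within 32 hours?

te_A = (1 + 4·3 + 11)/6 = 24/6 = 4; σ²_A = ((11−1)/6)² = 2.778
te_B = (4 + 4·7 + 16)/6 = 48/6 = 8; σ²_B = ((16−4)/6)² = 4.000
te_C = (6 + 4·11 + 22)/6 = 72/6 = 12; σ²_C = ((22−6)/6)² = 7.111
te_D = (7 + 4·11 + 15)/6 = 66/6 = 11; σ²_D = ((15−7)/6)² = 1.778

Forward pass:
ES_A = 0; EF_A = 4
ES_B = 4; EF_B = 4+8 = 12
ES_C = 4; EF_C = 4+12 = 16
ES_D = max(EF_B=12, EF_C=16) = 16; EF_D = 16+11 = 27
Expected project duration μ = 27 hours. Critical path: A → C → D.

Variance along critical path = 2.778 + 7.111 + 1.778 = 11.667; σ = √11.667 = 3.416 hours.
Z = (32 − 27) / 3.416 = 1.464
P(T ≤ 32) = Φ(1.464) ≈ 0.928

0.928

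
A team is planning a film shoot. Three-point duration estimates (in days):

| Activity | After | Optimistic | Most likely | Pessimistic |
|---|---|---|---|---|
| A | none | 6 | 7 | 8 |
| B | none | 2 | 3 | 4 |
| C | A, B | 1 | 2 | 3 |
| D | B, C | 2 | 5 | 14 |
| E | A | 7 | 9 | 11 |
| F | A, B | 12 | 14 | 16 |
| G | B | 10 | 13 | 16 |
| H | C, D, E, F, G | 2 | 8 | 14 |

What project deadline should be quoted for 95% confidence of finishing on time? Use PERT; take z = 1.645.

te_A = (6 + 4·7 + 8)/6 = 42/6 = 7; σ²_A = ((8−6)/6)² = 0.111
te_B = (2 + 4·3 + 4)/6 = 18/6 = 3; σ²_B = ((4−2)/6)² = 0.111
te_C = (1 + 4·2 + 3)/6 = 12/6 = 2; σ²_C = ((3−1)/6)² = 0.111
te_D = (2 + 4·5 + 14)/6 = 36/6 = 6; σ²_D = ((14−2)/6)² = 4.000
te_E = (7 + 4·9 + 11)/6 = 54/6 = 9; σ²_E = ((11−7)/6)² = 0.444
te_F = (12 + 4·14 + 16)/6 = 84/6 = 14; σ²_F = ((16−12)/6)² = 0.444
te_G = (10 + 4·13 + 16)/6 = 78/6 = 13; σ²_G = ((16−10)/6)² = 1.000
te_H = (2 + 4·8 + 14)/6 = 48/6 = 8; σ²_H = ((14−2)/6)² = 4.000

Forward pass:
ES_A = 0; EF_A = 7
ES_B = 0; EF_B = 3
ES_C = max(EF_A=7, EF_B=3) = 7; EF_C = 7+2 = 9
ES_D = max(EF_B=3, EF_C=9) = 9; EF_D = 9+6 = 15
ES_E = 7; EF_E = 7+9 = 16
ES_F = max(EF_A=7, EF_B=3) = 7; EF_F = 7+14 = 21
ES_G = 3; EF_G = 3+13 = 16
ES_H = max(EF_C=9, EF_D=15, EF_E=16, EF_F=21, EF_G=16) = 21; EF_H = 21+8 = 29
Expected project duration μ = 29 days. Critical path: A → F → H.

Variance along critical path = 0.111 + 0.444 + 4.000 = 4.556; σ = 2.134 days.
D = μ + z·σ = 29 + 1.645·2.134 = 32.5 days

32.5 days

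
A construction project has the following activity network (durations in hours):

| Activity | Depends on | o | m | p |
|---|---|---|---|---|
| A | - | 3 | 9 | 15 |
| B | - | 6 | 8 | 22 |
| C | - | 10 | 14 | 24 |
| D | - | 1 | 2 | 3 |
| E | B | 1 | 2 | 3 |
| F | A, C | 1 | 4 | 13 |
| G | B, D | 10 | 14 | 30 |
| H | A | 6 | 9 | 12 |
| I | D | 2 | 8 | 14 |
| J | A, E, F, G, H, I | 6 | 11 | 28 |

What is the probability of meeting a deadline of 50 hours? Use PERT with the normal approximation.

0.975

te_A = (3 + 4·9 + 15)/6 = 54/6 = 9; σ²_A = ((15−3)/6)² = 4.000
te_B = (6 + 4·8 + 22)/6 = 60/6 = 10; σ²_B = ((22−6)/6)² = 7.111
te_C = (10 + 4·14 + 24)/6 = 90/6 = 15; σ²_C = ((24−10)/6)² = 5.444
te_D = (1 + 4·2 + 3)/6 = 12/6 = 2; σ²_D = ((3−1)/6)² = 0.111
te_E = (1 + 4·2 + 3)/6 = 12/6 = 2; σ²_E = ((3−1)/6)² = 0.111
te_F = (1 + 4·4 + 13)/6 = 30/6 = 5; σ²_F = ((13−1)/6)² = 4.000
te_G = (10 + 4·14 + 30)/6 = 96/6 = 16; σ²_G = ((30−10)/6)² = 11.111
te_H = (6 + 4·9 + 12)/6 = 54/6 = 9; σ²_H = ((12−6)/6)² = 1.000
te_I = (2 + 4·8 + 14)/6 = 48/6 = 8; σ²_I = ((14−2)/6)² = 4.000
te_J = (6 + 4·11 + 28)/6 = 78/6 = 13; σ²_J = ((28−6)/6)² = 13.444

Forward pass:
ES_A = 0; EF_A = 9
ES_B = 0; EF_B = 10
ES_C = 0; EF_C = 15
ES_D = 0; EF_D = 2
ES_E = 10; EF_E = 10+2 = 12
ES_F = max(EF_A=9, EF_C=15) = 15; EF_F = 15+5 = 20
ES_G = max(EF_B=10, EF_D=2) = 10; EF_G = 10+16 = 26
ES_H = 9; EF_H = 9+9 = 18
ES_I = 2; EF_I = 2+8 = 10
ES_J = max(EF_A=9, EF_E=12, EF_F=20, EF_G=26, EF_H=18, EF_I=10) = 26; EF_J = 26+13 = 39
Expected project duration μ = 39 hours. Critical path: B → G → J.

Variance along critical path = 7.111 + 11.111 + 13.444 = 31.667; σ = √31.667 = 5.627 hours.
Z = (50 − 39) / 5.627 = 1.955
P(T ≤ 50) = Φ(1.955) ≈ 0.975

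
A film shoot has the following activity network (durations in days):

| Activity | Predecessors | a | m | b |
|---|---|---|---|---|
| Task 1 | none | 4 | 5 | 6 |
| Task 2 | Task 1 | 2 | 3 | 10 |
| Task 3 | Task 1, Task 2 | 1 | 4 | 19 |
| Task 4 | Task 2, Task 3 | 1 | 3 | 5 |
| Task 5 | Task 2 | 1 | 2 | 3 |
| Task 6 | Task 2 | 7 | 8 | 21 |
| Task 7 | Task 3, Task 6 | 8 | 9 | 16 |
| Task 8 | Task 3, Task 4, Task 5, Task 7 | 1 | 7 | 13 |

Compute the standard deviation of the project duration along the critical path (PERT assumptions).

3.62 days

te_Task 1 = (4 + 4·5 + 6)/6 = 30/6 = 5; σ²_Task 1 = ((6−4)/6)² = 0.111
te_Task 2 = (2 + 4·3 + 10)/6 = 24/6 = 4; σ²_Task 2 = ((10−2)/6)² = 1.778
te_Task 3 = (1 + 4·4 + 19)/6 = 36/6 = 6; σ²_Task 3 = ((19−1)/6)² = 9.000
te_Task 4 = (1 + 4·3 + 5)/6 = 18/6 = 3; σ²_Task 4 = ((5−1)/6)² = 0.444
te_Task 5 = (1 + 4·2 + 3)/6 = 12/6 = 2; σ²_Task 5 = ((3−1)/6)² = 0.111
te_Task 6 = (7 + 4·8 + 21)/6 = 60/6 = 10; σ²_Task 6 = ((21−7)/6)² = 5.444
te_Task 7 = (8 + 4·9 + 16)/6 = 60/6 = 10; σ²_Task 7 = ((16−8)/6)² = 1.778
te_Task 8 = (1 + 4·7 + 13)/6 = 42/6 = 7; σ²_Task 8 = ((13−1)/6)² = 4.000

Forward pass:
ES_Task 1 = 0; EF_Task 1 = 5
ES_Task 2 = 5; EF_Task 2 = 5+4 = 9
ES_Task 3 = max(EF_Task 1=5, EF_Task 2=9) = 9; EF_Task 3 = 9+6 = 15
ES_Task 4 = max(EF_Task 2=9, EF_Task 3=15) = 15; EF_Task 4 = 15+3 = 18
ES_Task 5 = 9; EF_Task 5 = 9+2 = 11
ES_Task 6 = 9; EF_Task 6 = 9+10 = 19
ES_Task 7 = max(EF_Task 3=15, EF_Task 6=19) = 19; EF_Task 7 = 19+10 = 29
ES_Task 8 = max(EF_Task 3=15, EF_Task 4=18, EF_Task 5=11, EF_Task 7=29) = 29; EF_Task 8 = 29+7 = 36
Expected project duration μ = 36 days. Critical path: Task 1 → Task 2 → Task 6 → Task 7 → Task 8.

Variance along critical path = 0.111 + 1.778 + 5.444 + 1.778 + 4.000 = 13.111
σ = √13.111 = 3.621 days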